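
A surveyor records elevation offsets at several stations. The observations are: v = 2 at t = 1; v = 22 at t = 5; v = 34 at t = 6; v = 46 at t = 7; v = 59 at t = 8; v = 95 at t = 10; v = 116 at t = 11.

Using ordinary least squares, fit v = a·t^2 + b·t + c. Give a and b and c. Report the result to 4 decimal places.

a = 1.0340, b = -1.0291, c = 1.9882

Normal-equation sums: Σt^2·t^2 = 33060, Σt^2·t = 3528, Σt^2 = 396, Σt·t = 396, Σt = 48, Σ1 = 7.
Moment sums: Σt^2·v = 31342, Σt·v = 3336, Σv = 374.
Row-reducing yields a = 5255/5082, b = -2615/2541, c = 1684/847.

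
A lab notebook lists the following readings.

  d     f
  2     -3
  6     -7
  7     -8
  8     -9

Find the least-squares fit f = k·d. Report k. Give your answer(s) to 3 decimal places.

The normal system XᵀX·[k]ᵀ = Xᵀf is [[153]]·[k]ᵀ = [-176]ᵀ.
k = (-176)/153 = -1.15033.

k = -1.150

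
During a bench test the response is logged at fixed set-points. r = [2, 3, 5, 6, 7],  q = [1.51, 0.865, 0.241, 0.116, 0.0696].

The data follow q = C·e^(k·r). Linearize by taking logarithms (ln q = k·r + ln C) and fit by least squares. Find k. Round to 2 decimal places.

Let Y = ln q. Fitting Y = k·r + ln C by least squares:
XᵀX = [[123.0000, 23.0000]; [23.0000, 5]], rhs = [-38.3056, -5.9750]ᵀ  (here Σr = 23.0000, Σ(r)² = 123.0000, Σln q = -5.9750, Σr·ln q = -38.3056).
Solving (det = 86.0000): k = -0.62910, ln C = 1.69883.

k = -0.63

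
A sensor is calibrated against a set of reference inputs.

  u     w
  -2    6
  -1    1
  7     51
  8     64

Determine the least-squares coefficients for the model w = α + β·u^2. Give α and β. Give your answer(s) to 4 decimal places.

Compute the Gram sums: Σ1 = 4, Σu^2 = 118, Σu^2·u^2 = 6514.
Moment sums: Σw = 122, Σu^2·w = 6620.
So AᵀA·[α, β]ᵀ = Aᵀw: [[4, 118]; [118, 6514]]·[α, β]ᵀ = [122, 6620]ᵀ.
Δ = 4·6514 − 118² = 12132.
α = (122·6514 − 118·6620)/12132 = 1129/1011; β = (4·6620 − 118·122)/12132 = 1007/1011.

α = 1.1167, β = 0.9960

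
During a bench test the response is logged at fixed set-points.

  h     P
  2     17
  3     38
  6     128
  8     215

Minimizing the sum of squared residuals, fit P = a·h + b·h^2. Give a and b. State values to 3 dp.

With design matrix M, MᵀM = [[113, 763]; [763, 5489]] and MᵀP = [2636, 18778]ᵀ.
det = 113·5489 − 763² = 38088.
a = (2636·5489 − 763·18778)/38088 = 7855/2116; b = (113·18778 − 763·2636)/38088 = 6147/2116.

a = 3.712, b = 2.905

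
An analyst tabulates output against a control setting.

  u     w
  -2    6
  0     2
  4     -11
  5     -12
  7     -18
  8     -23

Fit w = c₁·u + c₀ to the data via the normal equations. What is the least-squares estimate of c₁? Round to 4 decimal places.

c₁ = -2.8534

Entries of AᵀA: Σu·u = 158, Σu = 22, Σ1 = 6.
Moment sums: Σu·w = -426, Σw = -56.
Eliminating c₀: 6·(row 1) − 22·(row 2) gives 464·c₁ = 6·(-426) − 22·(-56) = -1324, so c₁ = -331/116.
Then c₀ = ((-56) − 22·(-331/116))/6 = 131/116.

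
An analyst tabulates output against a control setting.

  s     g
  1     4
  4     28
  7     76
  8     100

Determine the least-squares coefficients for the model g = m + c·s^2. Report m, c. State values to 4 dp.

m = 2.9609, c = 1.5089

Normal-equation sums: Σ1 = 4, Σs^2 = 130, Σs^2·s^2 = 6754.
For Xᵀg: Σg = 208, Σs^2·g = 10576.
Eliminating c: 6754·(row 1) − 130·(row 2) gives 10116·m = 6754·208 − 130·10576 = 29952, so m = 832/281.
Then c = (10576 − 130·(832/281))/6754 = 424/281.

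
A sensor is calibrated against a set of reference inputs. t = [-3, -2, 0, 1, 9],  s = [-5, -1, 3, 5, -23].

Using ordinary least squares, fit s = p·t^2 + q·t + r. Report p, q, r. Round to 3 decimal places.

Setting ∂/∂p … = 0 gives: 6659·p + 695·q + 95·r = -1907;  695·p + 95·q + 5·r = -185;  95·p + 5·q + 5·r = -21.
(Σt^2·t^2 = 6659, Σt^2·t = 695, Σt^2 = 95, Σt·t = 95, Σt = 5, Σ1 = 5, Σt^2·s = -1907, Σt·s = -185, Σs = -21.)
Inverting the 3×3 Gram matrix, [p, q, r]ᵀ = [-622/1281, 9062/6405, 7709/2135]ᵀ.

p = -0.486, q = 1.415, r = 3.611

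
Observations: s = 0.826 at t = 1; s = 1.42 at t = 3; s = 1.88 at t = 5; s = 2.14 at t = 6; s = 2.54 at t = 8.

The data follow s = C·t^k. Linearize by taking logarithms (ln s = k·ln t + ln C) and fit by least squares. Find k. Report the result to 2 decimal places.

k = 0.54

Linearized form: ln s = k·ln t + ln C. From the 5 transformed points,
XᵀX = [[11.3317, 6.5793]; [6.5793, 5]], rhs = [4.7028, 2.4837]ᵀ  (here Σln t = 6.5793, Σ(ln t)² = 11.3317, Σln s = 2.4837, Σln t·ln s = 4.7028).
Slope k = (n·Σln t·ln s − Σln t·Σln s)/(n·Σ(ln t)² − (Σln t)²) = (5·4.7028 − 6.5793·2.4837)/13.3720 = 0.53640; ln C = (Σln s − k·Σln t)/n = -0.20908.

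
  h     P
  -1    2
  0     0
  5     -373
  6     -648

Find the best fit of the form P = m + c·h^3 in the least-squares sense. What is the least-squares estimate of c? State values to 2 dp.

c = -3.00

Normal-equation sums: Σ1 = 4, Σh^3 = 340, Σh^3·h^3 = 62282.
Moment sums: ΣP = -1019, Σh^3·P = -186595.
det = 4·62282 − 340² = 133528.
m = ((-1019)·62282 − 340·(-186595))/133528 = -11529/66764; c = (4·(-186595) − 340·(-1019))/133528 = -49990/16691.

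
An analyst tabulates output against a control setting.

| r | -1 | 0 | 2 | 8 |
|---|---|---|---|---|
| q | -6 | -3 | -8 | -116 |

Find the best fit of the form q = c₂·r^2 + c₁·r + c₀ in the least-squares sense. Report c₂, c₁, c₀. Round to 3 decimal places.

c₂ = -1.926, c₁ = 1.265, c₀ = -2.881

Compute the Gram sums: Σr^2·r^2 = 4113, Σr^2·r = 519, Σr^2 = 69, Σr·r = 69, Σr = 9, Σ1 = 4.
For Mᵀq: Σr^2·q = -7462, Σr·q = -938, Σq = -133.
So MᵀM·[c₂, c₁, c₀]ᵀ = Mᵀq: [[4113, 519, 69]; [519, 69, 9]; [69, 9, 4]]·[c₂, c₁, c₀]ᵀ = [-7462, -938, -133]ᵀ.
Row-reducing yields c₂ = -2611/1356, c₁ = 1715/1356, c₀ = -651/226.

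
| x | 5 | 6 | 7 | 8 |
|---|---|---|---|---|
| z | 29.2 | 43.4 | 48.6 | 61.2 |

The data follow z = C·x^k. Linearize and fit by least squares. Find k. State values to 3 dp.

Taking logs, ln z = k·ln x + ln C, so regress ln z on ln x.
Σln x = 7.4265, Σ(ln x)² = 13.9113, Σln z = 15.1424, Σln x·ln z = 28.2986.
Equations: 13.9113·k + 7.4265·ln C = 28.2986;  7.4265·k + 4·ln C = 15.1424.
Δ = 13.9113·4 − (7.4265)² = 0.4917; k = (28.2986·4 − 7.4265·15.1424)/0.4917 = 1.50202, ln C = (13.9113·15.1424 − 7.4265·28.2986)/0.4917 = 0.99689.

k = 1.502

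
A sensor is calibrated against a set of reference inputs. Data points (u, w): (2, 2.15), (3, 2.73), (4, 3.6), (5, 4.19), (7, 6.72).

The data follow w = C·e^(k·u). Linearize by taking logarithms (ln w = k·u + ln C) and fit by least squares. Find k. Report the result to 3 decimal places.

Let Y = ln w. Fitting Y = k·u + ln C by least squares:
Σu = 21.0000, Σ(u)² = 103.0000, Σln w = 6.3885, Σu·ln w = 30.1667.
Normal system: [[103.0000, 21.0000]; [21.0000, 5]]·[k, ln C]ᵀ = [30.1667, 6.3885]ᵀ.
Solving (det = 74.0000): k = 0.22534, ln C = 0.33127.

k = 0.225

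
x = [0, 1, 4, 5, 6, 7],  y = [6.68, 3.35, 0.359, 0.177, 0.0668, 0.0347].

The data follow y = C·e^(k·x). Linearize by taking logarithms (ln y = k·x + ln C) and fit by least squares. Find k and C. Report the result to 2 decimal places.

k = -0.76, C = 7.03

Taking logs, ln y = k·x + ln C, so regress ln y on x.
Over the data: Σx = 23.0000, Σ(x)² = 127.0000, Σln y = -5.7150, Σx·ln y = -51.3102.
Normal system: [[127.0000, 23.0000]; [23.0000, 6]]·[k, ln C]ᵀ = [-51.3102, -5.7150]ᵀ.
Slope k = (n·Σx·ln y − Σx·Σln y)/(n·Σ(x)² − (Σx)²) = (6·-51.3102 − 23.0000·-5.7150)/233.0000 = -0.75715; ln C = (Σln y − k·Σx)/n = 1.94990, so C = exp(1.94990) = 7.02798.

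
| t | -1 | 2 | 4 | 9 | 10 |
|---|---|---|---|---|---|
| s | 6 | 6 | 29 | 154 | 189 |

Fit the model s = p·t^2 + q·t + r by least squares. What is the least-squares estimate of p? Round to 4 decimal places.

Normal-equation sums: Σt^2·t^2 = 16834, Σt^2·t = 1800, Σt^2 = 202, Σt·t = 202, Σt = 24, Σ1 = 5.
And Σt^2·s = 31868, Σt·s = 3398, Σs = 384.
Inverting the 3×3 Gram matrix, [p, q, r]ᵀ = [160570/79087, -119503/79087, 160468/79087]ᵀ.

p = 2.0303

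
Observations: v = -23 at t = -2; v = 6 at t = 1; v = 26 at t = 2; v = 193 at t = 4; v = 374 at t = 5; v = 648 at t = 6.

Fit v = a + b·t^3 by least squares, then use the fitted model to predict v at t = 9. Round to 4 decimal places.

Sums needed: Σ1 = 6, Σt^3 = 406, Σt^3·t^3 = 66506.
And Σv = 1224, Σt^3·v = 199468.
AᵀA·[a, b]ᵀ = Aᵀv becomes [[6, 406]; [406, 66506]]·[a, b]ᵀ = [1224, 199468]ᵀ.
Δ = 6·66506 − 406² = 234200.
a = (1224·66506 − 406·199468)/234200 = 52417/29275; b = (6·199468 − 406·1224)/234200 = 87483/29275.
At t = 9: v̂ = (52417/29275)·(1) + (87483/29275)·(729) = 63827524/29275.

v̂ = 2180.2741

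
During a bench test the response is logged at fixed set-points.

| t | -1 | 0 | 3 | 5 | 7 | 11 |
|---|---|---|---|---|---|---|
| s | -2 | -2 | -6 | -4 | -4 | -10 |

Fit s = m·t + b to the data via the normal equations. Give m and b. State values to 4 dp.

m = -0.5686, b = -2.2975

Normal-equation sums: Σt·t = 205, Σt = 25, Σ1 = 6.
Right-hand side: Σt·s = -174, Σs = -28.
Eliminating b: 6·(row 1) − 25·(row 2) gives 605·m = 6·(-174) − 25·(-28) = -344, so m = -344/605.
Then b = ((-28) − 25·(-344/605))/6 = -278/121.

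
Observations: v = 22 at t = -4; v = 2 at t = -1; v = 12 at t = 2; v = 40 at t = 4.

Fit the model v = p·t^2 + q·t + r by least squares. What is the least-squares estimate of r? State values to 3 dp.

r = 1.430

Compute the Gram sums: Σt^2·t^2 = 529, Σt^2·t = 7, Σt^2 = 37, Σt·t = 37, Σt = 1, Σ1 = 4.
And Σt^2·v = 1042, Σt·v = 94, Σv = 76.
So AᵀA·[p, q, r]ᵀ = Aᵀv: [[529, 7, 37]; [7, 37, 1]; [37, 1, 4]]·[p, q, r]ᵀ = [1042, 94, 76]ᵀ.
Solving the 3×3 system (Gaussian elimination) gives p = 1403/762, q = 547/254, r = 545/381.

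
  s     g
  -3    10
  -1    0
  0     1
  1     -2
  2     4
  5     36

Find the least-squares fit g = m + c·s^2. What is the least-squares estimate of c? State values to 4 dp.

c = 1.4810

Sums needed: Σ1 = 6, Σs^2 = 40, Σs^2·s^2 = 724.
Moment sums: Σg = 49, Σs^2·g = 1004.
Eliminating c: 724·(row 1) − 40·(row 2) gives 2744·m = 724·49 − 40·1004 = -4684, so m = -1171/686.
Then c = (1004 − 40·(-1171/686))/724 = 508/343.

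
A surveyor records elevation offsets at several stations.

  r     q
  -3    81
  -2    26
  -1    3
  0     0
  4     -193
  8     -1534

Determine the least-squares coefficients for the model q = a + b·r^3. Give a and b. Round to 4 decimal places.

Compute the Gram sums: Σ1 = 6, Σr^3 = 540, Σr^3·r^3 = 267034.
Moment sums: Σq = -1617, Σr^3·q = -800158.
Normal equations: [[6, 540]; [540, 267034]]·[a, b]ᵀ = [-1617, -800158]ᵀ.
Eliminating b: 267034·(row 1) − 540·(row 2) gives 1310604·a = 267034·(-1617) − 540·(-800158) = 291342, so a = 48557/218434.
Then b = ((-800158) − 540·(48557/218434))/267034 = -327314/109217.

a = 0.2223, b = -2.9969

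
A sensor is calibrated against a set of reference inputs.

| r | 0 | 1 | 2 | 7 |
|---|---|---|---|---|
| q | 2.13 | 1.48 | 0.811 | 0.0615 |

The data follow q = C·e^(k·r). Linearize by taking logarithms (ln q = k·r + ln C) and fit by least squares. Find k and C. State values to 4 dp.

With ln qᵢ as the transformed response and rᵢ as the regressor:
Σr = 10.0000, Σ(r)² = 54.0000, Σln q = -1.8500, Σr·ln q = -19.5480.
Normal system: [[54.0000, 10.0000]; [10.0000, 4]]·[k, ln C]ᵀ = [-19.5480, -1.8500]ᵀ.
Solving (det = 116.0000): k = -0.51458, ln C = 0.82394, so C = exp(0.82394) = 2.27947.

k = -0.5146, C = 2.2795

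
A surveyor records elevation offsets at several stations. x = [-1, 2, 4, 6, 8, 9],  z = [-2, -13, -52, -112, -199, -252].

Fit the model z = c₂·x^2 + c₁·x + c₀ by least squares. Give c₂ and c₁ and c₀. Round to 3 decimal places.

c₂ = -3.035, c₁ = -0.663, c₀ = 0.285

Entries of AᵀA: Σx^2·x^2 = 12226, Σx^2·x = 1528, Σx^2 = 202, Σx·x = 202, Σx = 28, Σ1 = 6.
Right-hand side: Σx^2·z = -38066, Σx·z = -4764, Σz = -630.
AᵀA·[c₂, c₁, c₀]ᵀ = Aᵀz becomes [[12226, 1528, 202]; [1528, 202, 28]; [202, 28, 6]]·[c₂, c₁, c₀]ᵀ = [-38066, -4764, -630]ᵀ.
Inverting the 3×3 Gram matrix, [c₂, c₁, c₀]ᵀ = [-1630/537, -356/537, 51/179]ᵀ.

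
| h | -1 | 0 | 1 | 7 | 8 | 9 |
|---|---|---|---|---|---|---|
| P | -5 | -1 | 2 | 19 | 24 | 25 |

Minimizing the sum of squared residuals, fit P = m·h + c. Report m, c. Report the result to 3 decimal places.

Setting ∂/∂m … = 0 gives: 196·m + 24·c = 557;  24·m + 6·c = 64.
(Σh·h = 196, Σh = 24, Σ1 = 6, Σh·P = 557, ΣP = 64.)
det = 196·6 − 24² = 600.
m = (557·6 − 24·64)/600 = 301/100; c = (196·64 − 24·557)/600 = -103/75.

m = 3.010, c = -1.373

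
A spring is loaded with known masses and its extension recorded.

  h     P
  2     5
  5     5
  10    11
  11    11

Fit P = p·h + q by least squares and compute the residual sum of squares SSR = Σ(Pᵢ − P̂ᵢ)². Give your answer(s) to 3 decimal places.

SSR = 3.333

Sums needed: Σh·h = 250, Σh = 28, Σ1 = 4.
Right-hand side: Σh·P = 266, ΣP = 32.
Δ = 250·4 − 28² = 216.
p = (266·4 − 28·32)/216 = 7/9; q = (250·32 − 28·266)/216 = 23/9.
Residuals: 8/9, -13/9, 2/3, -1/9; SSR = 10/3.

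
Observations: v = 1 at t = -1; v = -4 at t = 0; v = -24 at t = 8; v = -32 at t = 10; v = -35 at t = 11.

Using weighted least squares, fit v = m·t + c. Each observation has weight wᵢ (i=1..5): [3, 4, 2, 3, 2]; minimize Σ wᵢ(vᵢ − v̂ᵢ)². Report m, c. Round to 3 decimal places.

The normal system MᵀWM·[m, c]ᵀ = MᵀWv is [[673, 65]; [65, 14]]·[m, c]ᵀ = [-2117, -227]ᵀ.
det = 673·14 − 65² = 5197.
m = ((-2117)·14 − 65·(-227))/5197 = -14883/5197; c = (673·(-227) − 65·(-2117))/5197 = -15166/5197.

m = -2.864, c = -2.918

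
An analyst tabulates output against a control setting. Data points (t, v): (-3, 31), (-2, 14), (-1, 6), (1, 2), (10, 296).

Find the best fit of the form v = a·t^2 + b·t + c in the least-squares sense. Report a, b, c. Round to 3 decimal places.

a = 3.055, b = -1.005, c = 0.545

Setting ∂/∂a … = 0 gives: 10099·a + 965·b + 115·c = 29943;  965·a + 115·b + 5·c = 2835;  115·a + 5·b + 5·c = 349.
(Σt^2·t^2 = 10099, Σt^2·t = 965, Σt^2 = 115, Σt·t = 115, Σt = 5, Σ1 = 5, Σt^2·v = 29943, Σt·v = 2835, Σv = 349.)
Solving the 3×3 system (Gaussian elimination) gives a = 4961/1624, b = -8163/8120, c = 79/145.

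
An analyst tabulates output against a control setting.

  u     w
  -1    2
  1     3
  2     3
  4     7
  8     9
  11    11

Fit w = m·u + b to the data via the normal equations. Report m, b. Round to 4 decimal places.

m = 0.7990, b = 2.5041

The normal system MᵀM·[m, b]ᵀ = Mᵀw is [[207, 25]; [25, 6]]·[m, b]ᵀ = [228, 35]ᵀ.
Determinant 207·6 − 25² = 617.
m = (228·6 − 25·35)/617 = 493/617; b = (207·35 − 25·228)/617 = 1545/617.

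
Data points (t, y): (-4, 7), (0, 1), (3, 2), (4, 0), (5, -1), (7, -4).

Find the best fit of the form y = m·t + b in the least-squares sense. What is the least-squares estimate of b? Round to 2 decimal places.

With design matrix A, AᵀA = [[115, 15]; [15, 6]] and Aᵀy = [-55, 5]ᵀ.
Determinant 115·6 − 15² = 465.
m = ((-55)·6 − 15·5)/465 = -27/31; b = (115·5 − 15·(-55))/465 = 280/93.

b = 3.01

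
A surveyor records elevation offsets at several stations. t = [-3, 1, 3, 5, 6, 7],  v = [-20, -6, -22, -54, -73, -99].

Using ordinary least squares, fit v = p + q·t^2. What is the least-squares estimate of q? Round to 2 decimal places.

Compute the Gram sums: Σ1 = 6, Σt^2 = 129, Σt^2·t^2 = 4485.
Right-hand side: Σv = -274, Σt^2·v = -9213.
Normal equations: [[6, 129]; [129, 4485]]·[p, q]ᵀ = [-274, -9213]ᵀ.
Determinant 6·4485 − 129² = 10269.
p = ((-274)·4485 − 129·(-9213))/10269 = -13471/3423; q = (6·(-9213) − 129·(-274))/10269 = -6644/3423.

q = -1.94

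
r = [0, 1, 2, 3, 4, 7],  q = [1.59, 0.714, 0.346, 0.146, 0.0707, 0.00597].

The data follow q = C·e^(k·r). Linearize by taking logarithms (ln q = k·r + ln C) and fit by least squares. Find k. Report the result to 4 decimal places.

Let Y = ln q. Fitting Y = k·r + ln C by least squares:
Σr = 17.0000, Σ(r)² = 79.0000, Σln q = -10.6289, Σr·ln q = -54.6762.
Equations: 79.0000·k + 17.0000·ln C = -54.6762;  17.0000·k + 6·ln C = -10.6289.
Slope k = (n·Σr·ln q − Σr·Σln q)/(n·Σ(r)² − (Σr)²) = (6·-54.6762 − 17.0000·-10.6289)/185.0000 = -0.79657; ln C = (Σln q − k·Σr)/n = 0.48547.

k = -0.7966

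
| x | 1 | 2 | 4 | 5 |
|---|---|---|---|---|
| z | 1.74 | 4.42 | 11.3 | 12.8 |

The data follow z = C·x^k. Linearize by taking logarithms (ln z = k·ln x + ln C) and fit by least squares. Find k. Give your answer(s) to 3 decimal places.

k = 1.274

Linearized form: ln z = k·ln x + ln C. From the 4 transformed points,
XᵀX = [[4.9926, 3.6889]; [3.6889, 4]], rhs = [8.4948, 7.0143]ᵀ  (here Σln x = 3.6889, Σ(ln x)² = 4.9926, Σln z = 7.0143, Σln x·ln z = 8.4948).
Solving (det = 6.3624): k = 1.27378, ln C = 0.57886.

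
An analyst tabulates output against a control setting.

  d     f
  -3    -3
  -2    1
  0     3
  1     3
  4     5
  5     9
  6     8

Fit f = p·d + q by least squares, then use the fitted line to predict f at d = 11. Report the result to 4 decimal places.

Compute the Gram sums: Σd·d = 91, Σd = 11, Σ1 = 7.
Right-hand side: Σd·f = 123, Σf = 26.
XᵀX·[p, q]ᵀ = Xᵀf becomes [[91, 11]; [11, 7]]·[p, q]ᵀ = [123, 26]ᵀ.
Determinant 91·7 − 11² = 516.
p = (123·7 − 11·26)/516 = 575/516; q = (91·26 − 11·123)/516 = 1013/516.
At d = 11: f̂ = (575/516)·(11) + (1013/516)·(1) = 1223/86.

f̂ = 14.2209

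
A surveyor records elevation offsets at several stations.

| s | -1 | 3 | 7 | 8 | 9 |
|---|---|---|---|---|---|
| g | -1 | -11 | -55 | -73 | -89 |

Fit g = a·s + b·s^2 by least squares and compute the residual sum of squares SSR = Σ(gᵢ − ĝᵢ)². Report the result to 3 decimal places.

Normal-equation sums: Σs·s = 204, Σs·s^2 = 1610, Σs^2·s^2 = 13140.
For Aᵀg: Σs·g = -1802, Σs^2·g = -14676.
So AᵀA·[a, b]ᵀ = Aᵀg: [[204, 1610]; [1610, 13140]]·[a, b]ᵀ = [-1802, -14676]ᵀ.
det = 204·13140 − 1610² = 88460.
a = ((-1802)·13140 − 1610·(-14676))/88460 = -2496/4423; b = (204·(-14676) − 1610·(-1802))/88460 = -23171/22115.
Residuals: -11424/22115, 2714/22115, 6414/22115, -31611/22115, 20936/22115; SSR = 73099/22115.

SSR = 3.305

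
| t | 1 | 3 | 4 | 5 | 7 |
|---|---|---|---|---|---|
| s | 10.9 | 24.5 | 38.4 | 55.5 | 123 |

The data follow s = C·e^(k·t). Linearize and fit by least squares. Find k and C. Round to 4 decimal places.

With ln sᵢ as the transformed response and tᵢ as the regressor:
AᵀA = [[100.0000, 20.0000]; [20.0000, 5]], rhs = [80.3442, 18.0641]ᵀ  (here Σt = 20.0000, Σ(t)² = 100.0000, Σln s = 18.0641, Σt·ln s = 80.3442).
Solving (det = 100.0000): k = 0.40440, ln C = 1.99522, so C = exp(1.99522) = 7.35380.

k = 0.4044, C = 7.3538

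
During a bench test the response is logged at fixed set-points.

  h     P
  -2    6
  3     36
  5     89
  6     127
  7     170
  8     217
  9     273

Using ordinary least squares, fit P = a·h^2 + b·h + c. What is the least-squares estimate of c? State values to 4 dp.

c = -0.5161

Forming XᵀX = [[15076, 1944, 268]; [1944, 268, 36]; [268, 36, 7]] and XᵀP = [51476, 6686, 918]ᵀ gives XᵀX·[a, b, c]ᵀ = XᵀP.
Inverting the 3×3 Gram matrix, [a, b, c]ᵀ = [21130/6909, 65239/23030, -17828/34545]ᵀ.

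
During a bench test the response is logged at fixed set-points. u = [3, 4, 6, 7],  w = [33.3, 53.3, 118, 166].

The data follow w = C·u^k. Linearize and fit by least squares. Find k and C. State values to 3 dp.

Taking logs, ln w = k·ln u + ln C, so regress ln w on ln u.
Over the data: Σln u = 6.2226, Σ(ln u)² = 10.1257, Σln w = 17.3642, Σln u·ln w = 27.8585.
Normal system: [[10.1257, 6.2226]; [6.2226, 4]]·[k, ln C]ᵀ = [27.8585, 17.3642]ᵀ.
Δ = 10.1257·4 − (6.2226)² = 1.7825; k = (27.8585·4 − 6.2226·17.3642)/1.7825 = 1.89848, ln C = (10.1257·17.3642 − 6.2226·27.8585)/1.7825 = 1.38768, so C = exp(1.38768) = 4.00555.

k = 1.898, C = 4.006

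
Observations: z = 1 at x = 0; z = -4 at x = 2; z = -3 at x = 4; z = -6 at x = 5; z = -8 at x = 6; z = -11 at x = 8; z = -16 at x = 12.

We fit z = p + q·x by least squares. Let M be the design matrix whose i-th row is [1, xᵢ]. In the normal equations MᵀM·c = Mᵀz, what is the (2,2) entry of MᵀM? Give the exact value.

289

Row 2 ↔ basis x, column 2 ↔ basis x, so (MᵀM)_{2,2} = Σᵢ (x)·(x) = (0)·(0) + (2)·(2) + (4)·(4) + (5)·(5) + (6)·(6) + (8)·(8) + (12)·(12) = 289.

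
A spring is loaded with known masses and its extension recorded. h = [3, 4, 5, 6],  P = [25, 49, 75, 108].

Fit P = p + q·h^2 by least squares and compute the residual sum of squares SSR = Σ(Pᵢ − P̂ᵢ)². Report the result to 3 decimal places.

Compute the Gram sums: Σ1 = 4, Σh^2 = 86, Σh^2·h^2 = 2258.
For AᵀP: ΣP = 257, Σh^2·P = 6772.
AᵀA·[p, q]ᵀ = AᵀP becomes [[4, 86]; [86, 2258]]·[p, q]ᵀ = [257, 6772]ᵀ.
det = 4·2258 − 86² = 1636.
p = (257·2258 − 86·6772)/1636 = -1043/818; q = (4·6772 − 86·257)/1636 = 2493/818.
Residuals: -472/409, 1237/818, 34/409, -361/818; SSR = 3125/818.

SSR = 3.820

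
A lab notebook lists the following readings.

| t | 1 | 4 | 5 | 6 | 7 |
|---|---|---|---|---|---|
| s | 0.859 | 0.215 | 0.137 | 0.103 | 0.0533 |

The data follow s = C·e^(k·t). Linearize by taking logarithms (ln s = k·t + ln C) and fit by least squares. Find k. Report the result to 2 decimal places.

k = -0.45

Linearized form: ln s = k·t + ln C. From the 5 transformed points,
Over the data: Σt = 23.0000, Σ(t)² = 127.0000, Σln s = -8.8817, Σt·ln s = -50.4002.
Normal system: [[127.0000, 23.0000]; [23.0000, 5]]·[k, ln C]ᵀ = [-50.4002, -8.8817]ᵀ.
Δ = 127.0000·5 − (23.0000)² = 106.0000; k = (-50.4002·5 − 23.0000·-8.8817)/106.0000 = -0.45020, ln C = (127.0000·-8.8817 − 23.0000·-50.4002)/106.0000 = 0.29459.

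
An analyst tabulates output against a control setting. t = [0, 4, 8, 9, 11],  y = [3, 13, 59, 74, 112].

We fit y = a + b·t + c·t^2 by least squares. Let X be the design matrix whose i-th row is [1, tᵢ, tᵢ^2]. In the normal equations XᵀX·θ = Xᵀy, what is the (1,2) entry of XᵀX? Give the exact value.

Row 1 ↔ basis 1, column 2 ↔ basis t, so (XᵀX)_{1,2} = Σᵢ t = (1)·(0) + (1)·(4) + (1)·(8) + (1)·(9) + (1)·(11) = 32.

32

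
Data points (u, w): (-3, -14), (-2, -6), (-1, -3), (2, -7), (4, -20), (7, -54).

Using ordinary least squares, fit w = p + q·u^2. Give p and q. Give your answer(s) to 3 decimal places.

The normal equations are: 6·p + 83·q = -104;  83·p + 2771·q = -3147.
(Σ1 = 6, Σu^2 = 83, Σu^2·u^2 = 2771, Σw = -104, Σu^2·w = -3147.)
det = 6·2771 − 83² = 9737.
p = ((-104)·2771 − 83·(-3147))/9737 = -26983/9737; q = (6·(-3147) − 83·(-104))/9737 = -10250/9737.

p = -2.771, q = -1.053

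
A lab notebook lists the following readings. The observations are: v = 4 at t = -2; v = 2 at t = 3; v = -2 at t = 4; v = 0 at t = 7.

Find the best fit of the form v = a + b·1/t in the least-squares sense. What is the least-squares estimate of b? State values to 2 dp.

Sums needed: Σ1 = 4, Σ1/t = 19/84, Σ1/t·1/t = 3133/7056.
And Σv = 4, Σ1/t·v = -11/6.
So AᵀA·[a, b]ᵀ = Aᵀv: [[4, 19/84]; [19/84, 3133/7056]]·[a, b]ᵀ = [4, -11/6]ᵀ.
Eliminating b: (3133/7056)·(row 1) − (19/84)·(row 2) gives (4057/2352)·a = (3133/7056)·4 − (19/84)·(-11/6) = 7729/3528, so a = 15458/12171.
Then b = ((-11/6) − (19/84)·(15458/12171))/(3133/7056) = -19376/4057.

b = -4.78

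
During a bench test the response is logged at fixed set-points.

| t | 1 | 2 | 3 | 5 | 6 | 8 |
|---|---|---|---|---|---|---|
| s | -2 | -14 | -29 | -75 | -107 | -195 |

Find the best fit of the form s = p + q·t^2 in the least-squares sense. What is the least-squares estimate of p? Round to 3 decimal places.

p = -0.312

The normal equations are: 6·p + 139·q = -422;  139·p + 6115·q = -18526.
(Σ1 = 6, Σt^2 = 139, Σt^2·t^2 = 6115, Σs = -422, Σt^2·s = -18526.)
Eliminating q: 6115·(row 1) − 139·(row 2) gives 17369·p = 6115·(-422) − 139·(-18526) = -5416, so p = -5416/17369.
Then q = ((-18526) − 139·(-5416/17369))/6115 = -52498/17369.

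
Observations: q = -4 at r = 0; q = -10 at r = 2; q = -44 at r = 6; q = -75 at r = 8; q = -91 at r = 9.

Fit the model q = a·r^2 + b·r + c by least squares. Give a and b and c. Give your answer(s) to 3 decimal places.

a = -0.985, b = -0.853, c = -4.095

Setting ∂/∂a … = 0 gives: 11969·a + 1465·b + 185·c = -13795;  1465·a + 185·b + 25·c = -1703;  185·a + 25·b + 5·c = -224.
(Σr^2·r^2 = 11969, Σr^2·r = 1465, Σr^2 = 185, Σr·r = 185, Σr = 25, Σ1 = 5, Σr^2·q = -13795, Σr·q = -1703, Σq = -224.)
Inverting the 3×3 Gram matrix, [a, b, c]ᵀ = [-65/66, -563/660, -901/220]ᵀ.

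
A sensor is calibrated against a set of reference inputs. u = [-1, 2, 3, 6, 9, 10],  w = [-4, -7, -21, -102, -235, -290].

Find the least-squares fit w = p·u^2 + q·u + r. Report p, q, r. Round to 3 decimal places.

AᵀA·[p, q, r]ᵀ = Aᵀw reads: 17955·p + 1979·q + 231·r = -51928;  1979·p + 231·q + 29·r = -5700;  231·p + 29·q + 6·r = -659.
(Σu^2·u^2 = 17955, Σu^2·u = 1979, Σu^2 = 231, Σu·u = 231, Σu = 29, Σ1 = 6, Σu^2·w = -51928, Σu·w = -5700, Σw = -659.)
Inverting the 3×3 Gram matrix, [p, q, r]ᵀ = [-145903/47508, 116819/79180, 151321/118770]ᵀ.

p = -3.071, q = 1.475, r = 1.274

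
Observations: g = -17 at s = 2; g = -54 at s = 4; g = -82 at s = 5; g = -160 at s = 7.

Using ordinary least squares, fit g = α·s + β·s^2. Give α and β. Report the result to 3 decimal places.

α = -1.443, β = -3.045

The normal equations are: 94·α + 540·β = -1780;  540·α + 3298·β = -10822.
(Σs·s = 94, Σs·s^2 = 540, Σs^2·s^2 = 3298, Σs·g = -1780, Σs^2·g = -10822.)
Δ = 94·3298 − 540² = 18412.
α = ((-1780)·3298 − 540·(-10822))/18412 = -6640/4603; β = (94·(-10822) − 540·(-1780))/18412 = -14017/4603.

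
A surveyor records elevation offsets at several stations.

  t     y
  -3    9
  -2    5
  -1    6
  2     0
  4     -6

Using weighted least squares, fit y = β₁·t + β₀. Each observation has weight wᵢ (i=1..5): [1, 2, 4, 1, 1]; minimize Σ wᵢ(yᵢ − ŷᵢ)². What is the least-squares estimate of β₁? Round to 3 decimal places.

β₁ = -1.948

Entries of MᵀWM: Σwᵢ·t·t = 41, Σwᵢ·t = -5, Σwᵢ·1 = 9.
And Σwᵢ·t·y = -95, Σwᵢ·y = 37.
det = 41·9 − (-5)² = 344.
β₁ = ((-95)·9 − (-5)·37)/344 = -335/172; β₀ = (41·37 − (-5)·(-95))/344 = 521/172.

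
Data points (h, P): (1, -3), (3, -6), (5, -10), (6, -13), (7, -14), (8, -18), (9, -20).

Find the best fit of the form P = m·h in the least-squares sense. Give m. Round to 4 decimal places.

m = -2.1547

With design matrix A, AᵀA = [[265]] and AᵀP = [-571]ᵀ.
Hence m = -571 / 265 ≈ -2.15472.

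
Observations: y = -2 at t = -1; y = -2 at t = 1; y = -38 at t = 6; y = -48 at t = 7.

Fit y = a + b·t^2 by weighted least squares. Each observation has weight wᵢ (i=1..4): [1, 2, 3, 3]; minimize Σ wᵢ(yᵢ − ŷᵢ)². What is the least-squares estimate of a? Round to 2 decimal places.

From the data, Σwᵢ·1 = 9, Σwᵢ·t^2 = 258, Σwᵢ·t^2·t^2 = 11094.
For XᵀWy: Σwᵢ·y = -264, Σwᵢ·t^2·y = -11166.
Δ = 9·11094 − 258² = 33282.
a = ((-264)·11094 − 258·(-11166))/33282 = -62/43; b = (9·(-11166) − 258·(-264))/33282 = -1799/1849.

a = -1.44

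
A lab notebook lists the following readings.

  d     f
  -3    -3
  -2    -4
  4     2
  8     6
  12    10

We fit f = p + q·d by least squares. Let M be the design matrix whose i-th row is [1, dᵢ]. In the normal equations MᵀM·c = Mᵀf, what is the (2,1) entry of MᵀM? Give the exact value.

19

Row 2 ↔ basis d, column 1 ↔ basis 1, so (MᵀM)_{2,1} = Σᵢ d = (-3)·(1) + (-2)·(1) + (4)·(1) + (8)·(1) + (12)·(1) = 19.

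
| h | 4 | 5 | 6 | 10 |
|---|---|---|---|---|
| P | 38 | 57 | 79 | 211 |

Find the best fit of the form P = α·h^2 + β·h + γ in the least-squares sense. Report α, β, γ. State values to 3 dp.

With design matrix M, MᵀM = [[12177, 1405, 177]; [1405, 177, 25]; [177, 25, 4]] and MᵀP = [25977, 3021, 385]ᵀ.
Inverting the 3×3 Gram matrix, [α, β, γ]ᵀ = [932/451, -57/451, 2524/451]ᵀ.

α = 2.067, β = -0.126, γ = 5.596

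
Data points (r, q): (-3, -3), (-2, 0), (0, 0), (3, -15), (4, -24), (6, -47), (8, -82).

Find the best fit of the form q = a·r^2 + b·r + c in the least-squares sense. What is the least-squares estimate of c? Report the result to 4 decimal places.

c = 0.3876

Setting ∂/∂a … = 0 gives: 5826·a + 784·b + 138·c = -7486;  784·a + 138·b + 16·c = -1070;  138·a + 16·b + 7·c = -171.
Row-reducing yields a = -34698/33397, b = -316619/166985, c = 4979/12845.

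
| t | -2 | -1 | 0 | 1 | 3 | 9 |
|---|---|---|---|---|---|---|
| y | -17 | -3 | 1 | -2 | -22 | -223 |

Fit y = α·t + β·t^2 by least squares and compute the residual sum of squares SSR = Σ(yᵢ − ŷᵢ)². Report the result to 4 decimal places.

Forming XᵀX = [[96, 748]; [748, 6660]] and Xᵀy = [-2038, -18334]ᵀ gives XᵀX·[α, β]ᵀ = Xᵀy.
det = 96·6660 − 748² = 79856.
α = ((-2038)·6660 − 748·(-18334))/79856 = 8797/4991; β = (96·(-18334) − 748·(-2038))/79856 = -29455/9982.
Residuals: -8343/4991, 17103/9982, 1, -8103/9982, -317/434, 1523/9982; SSR = 39657/4991.

SSR = 7.9457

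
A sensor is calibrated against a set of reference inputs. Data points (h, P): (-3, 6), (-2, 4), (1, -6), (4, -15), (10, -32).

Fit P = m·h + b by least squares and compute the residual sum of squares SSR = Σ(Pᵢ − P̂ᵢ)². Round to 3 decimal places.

Forming XᵀX = [[130, 10]; [10, 5]] and XᵀP = [-412, -43]ᵀ gives XᵀX·[m, b]ᵀ = XᵀP.
Eliminating b: 5·(row 1) − 10·(row 2) gives 550·m = 5·(-412) − 10·(-43) = -1630, so m = -163/55.
Then b = ((-43) − 10·(-163/55))/5 = -147/55.
Residuals: -12/55, 41/55, -4/11, -26/55, 17/55; SSR = 58/55.

SSR = 1.055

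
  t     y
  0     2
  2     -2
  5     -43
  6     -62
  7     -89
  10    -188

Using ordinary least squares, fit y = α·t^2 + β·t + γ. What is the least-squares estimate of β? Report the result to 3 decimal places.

β = 1.288

The normal equations are: 14338·α + 1692·β + 214·γ = -26476;  1692·α + 214·β + 30·γ = -3094;  214·α + 30·β + 6·γ = -382.
(Σt^2·t^2 = 14338, Σt^2·t = 1692, Σt^2 = 214, Σt·t = 214, Σt = 30, Σ1 = 6, Σt^2·y = -26476, Σt·y = -3094, Σy = -382.)
Inverting the 3×3 Gram matrix, [α, β, γ]ᵀ = [-64528/31693, 40811/31693, 79656/31693]ᵀ.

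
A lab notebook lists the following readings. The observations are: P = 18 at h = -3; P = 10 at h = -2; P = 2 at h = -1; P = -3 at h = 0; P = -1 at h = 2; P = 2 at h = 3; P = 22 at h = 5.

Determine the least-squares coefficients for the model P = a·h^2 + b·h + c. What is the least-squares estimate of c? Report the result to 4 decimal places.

c = -2.3918

The normal system MᵀM·[a, b, c]ᵀ = MᵀP is [[820, 124, 52]; [124, 52, 4]; [52, 4, 7]]·[a, b, c]ᵀ = [768, 38, 50]ᵀ.
Solving the 3×3 system (Gaussian elimination) gives a = 5491/3696, b = -883/336, c = -1105/462.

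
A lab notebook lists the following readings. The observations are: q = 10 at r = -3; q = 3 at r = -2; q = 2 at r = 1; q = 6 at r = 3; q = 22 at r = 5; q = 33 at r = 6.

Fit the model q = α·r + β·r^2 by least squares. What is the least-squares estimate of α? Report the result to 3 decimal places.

α = -0.309

Entries of MᵀM: Σr·r = 84, Σr·r^2 = 334, Σr^2·r^2 = 2100.
Right-hand side: Σr·q = 292, Σr^2·q = 1896.
Eliminating β: 2100·(row 1) − 334·(row 2) gives 64844·α = 2100·292 − 334·1896 = -20064, so α = -5016/16211.
Then β = (1896 − 334·(-5016/16211))/2100 = 15434/16211.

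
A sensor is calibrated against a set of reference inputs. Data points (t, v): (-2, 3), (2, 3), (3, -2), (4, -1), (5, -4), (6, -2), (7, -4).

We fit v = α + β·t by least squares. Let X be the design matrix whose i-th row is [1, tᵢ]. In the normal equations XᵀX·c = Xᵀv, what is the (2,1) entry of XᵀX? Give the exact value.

25

Row 2 ↔ basis t, column 1 ↔ basis 1, so (XᵀX)_{2,1} = Σᵢ t = (-2)·(1) + (2)·(1) + (3)·(1) + (4)·(1) + (5)·(1) + (6)·(1) + (7)·(1) = 25.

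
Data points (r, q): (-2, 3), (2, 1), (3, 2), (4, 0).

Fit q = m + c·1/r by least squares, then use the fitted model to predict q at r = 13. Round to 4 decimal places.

q̂ = 1.6415

Forming AᵀA = [[4, 7/12]; [7/12, 97/144]] and Aᵀq = [6, -1/3]ᵀ gives AᵀA·[m, c]ᵀ = Aᵀq.
Δ = 4·(97/144) − (7/12)² = 113/48.
m = (6·(97/144) − (7/12)·(-1/3))/(113/48) = 610/339; c = (4·(-1/3) − (7/12)·6)/(113/48) = -232/113.
At r = 13: q̂ = (610/339)·(1) + (-232/113)·(1/13) = 7234/4407.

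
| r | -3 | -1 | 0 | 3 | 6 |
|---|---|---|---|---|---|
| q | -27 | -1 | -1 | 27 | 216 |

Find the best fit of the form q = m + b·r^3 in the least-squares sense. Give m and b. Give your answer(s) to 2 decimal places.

Compute the Gram sums: Σ1 = 5, Σr^3 = 215, Σr^3·r^3 = 48115.
Right-hand side: Σq = 214, Σr^3·q = 48115.
Δ = 5·48115 − 215² = 194350.
m = (214·48115 − 215·48115)/194350 = -9623/38870; b = (5·48115 − 215·214)/194350 = 38913/38870.

m = -0.25, b = 1.00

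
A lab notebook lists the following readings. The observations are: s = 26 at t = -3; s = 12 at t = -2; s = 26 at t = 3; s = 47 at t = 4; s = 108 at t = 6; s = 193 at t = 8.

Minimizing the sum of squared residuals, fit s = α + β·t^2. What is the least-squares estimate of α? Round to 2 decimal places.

Forming XᵀX = [[6, 138]; [138, 5826]] and Xᵀs = [412, 17508]ᵀ gives XᵀX·[α, β]ᵀ = Xᵀs.
det = 6·5826 − 138² = 15912.
α = (412·5826 − 138·17508)/15912 = -658/663; β = (6·17508 − 138·412)/15912 = 2008/663.

α = -0.99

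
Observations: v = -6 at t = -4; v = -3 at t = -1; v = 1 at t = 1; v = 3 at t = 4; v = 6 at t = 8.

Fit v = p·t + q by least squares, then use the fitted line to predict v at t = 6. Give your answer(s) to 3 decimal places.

From the data, Σt·t = 98, Σt = 8, Σ1 = 5.
For Xᵀv: Σt·v = 88, Σv = 1.
Normal equations: [[98, 8]; [8, 5]]·[p, q]ᵀ = [88, 1]ᵀ.
Eliminating q: 5·(row 1) − 8·(row 2) gives 426·p = 5·88 − 8·1 = 432, so p = 72/71.
Then q = (1 − 8·(72/71))/5 = -101/71.
At t = 6: v̂ = (72/71)·(6) + (-101/71)·(1) = 331/71.

v̂ = 4.662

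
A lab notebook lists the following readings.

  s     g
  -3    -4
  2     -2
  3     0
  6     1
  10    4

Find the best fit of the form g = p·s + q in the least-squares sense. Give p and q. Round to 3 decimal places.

p = 0.618, q = -2.425

AᵀA·[p, q]ᵀ = Aᵀg reads: 158·p + 18·q = 54;  18·p + 5·q = -1.
(Σs·s = 158, Σs = 18, Σ1 = 5, Σs·g = 54, Σg = -1.)
Eliminating q: 5·(row 1) − 18·(row 2) gives 466·p = 5·54 − 18·(-1) = 288, so p = 144/233.
Then q = ((-1) − 18·(144/233))/5 = -565/233.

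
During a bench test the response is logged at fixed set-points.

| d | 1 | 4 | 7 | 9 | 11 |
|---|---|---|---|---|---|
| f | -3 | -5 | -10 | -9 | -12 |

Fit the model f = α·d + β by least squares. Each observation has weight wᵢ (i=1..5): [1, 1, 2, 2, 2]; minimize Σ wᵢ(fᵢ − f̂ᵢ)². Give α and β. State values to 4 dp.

α = -0.8674, β = -2.3532

Entries of MᵀWM: Σwᵢ·d·d = 519, Σwᵢ·d = 59, Σwᵢ·1 = 8.
And Σwᵢ·d·f = -589, Σwᵢ·f = -70.
Eliminating β: 8·(row 1) − 59·(row 2) gives 671·α = 8·(-589) − 59·(-70) = -582, so α = -582/671.
Then β = ((-70) − 59·(-582/671))/8 = -1579/671.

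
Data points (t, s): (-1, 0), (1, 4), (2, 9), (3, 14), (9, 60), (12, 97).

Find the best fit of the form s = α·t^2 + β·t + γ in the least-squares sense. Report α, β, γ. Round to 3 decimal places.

α = 0.456, β = 2.418, γ = 1.930

Compute the Gram sums: Σt^2·t^2 = 27396, Σt^2·t = 2492, Σt^2 = 240, Σt·t = 240, Σt = 26, Σ1 = 6.
And Σt^2·s = 18994, Σt·s = 1768, Σs = 184.
Inverting the 3×3 Gram matrix, [α, β, γ]ᵀ = [17997/39430, 47677/19715, 38053/19715]ᵀ.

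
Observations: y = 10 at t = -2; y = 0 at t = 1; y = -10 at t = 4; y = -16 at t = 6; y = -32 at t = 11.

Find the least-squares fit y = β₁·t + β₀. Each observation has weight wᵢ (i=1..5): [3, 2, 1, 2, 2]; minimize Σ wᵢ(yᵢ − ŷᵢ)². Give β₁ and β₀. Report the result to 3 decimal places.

β₁ = -3.229, β₀ = 3.380

XᵀWX·[β₁, β₀]ᵀ = XᵀWy reads: 344·β₁ + 34·β₀ = -996;  34·β₁ + 10·β₀ = -76.
(Σwᵢ·t·t = 344, Σwᵢ·t = 34, Σwᵢ·1 = 10, Σwᵢ·t·y = -996, Σwᵢ·y = -76.)
Eliminating β₀: 10·(row 1) − 34·(row 2) gives 2284·β₁ = 10·(-996) − 34·(-76) = -7376, so β₁ = -1844/571.
Then β₀ = ((-76) − 34·(-1844/571))/10 = 1930/571.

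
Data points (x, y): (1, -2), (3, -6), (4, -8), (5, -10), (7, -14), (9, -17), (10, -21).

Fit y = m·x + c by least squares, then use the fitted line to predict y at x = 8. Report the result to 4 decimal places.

ŷ = -16.0381

Normal-equation sums: Σx·x = 281, Σx = 39, Σ1 = 7.
Moment sums: Σx·y = -563, Σy = -78.
Normal equations: [[281, 39]; [39, 7]]·[m, c]ᵀ = [-563, -78]ᵀ.
Δ = 281·7 − 39² = 446.
m = ((-563)·7 − 39·(-78))/446 = -899/446; c = (281·(-78) − 39·(-563))/446 = 39/446.
At x = 8: ŷ = (-899/446)·(8) + (39/446)·(1) = -7153/446.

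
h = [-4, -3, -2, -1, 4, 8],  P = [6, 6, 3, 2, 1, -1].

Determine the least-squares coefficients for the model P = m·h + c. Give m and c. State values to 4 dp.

With design matrix A, AᵀA = [[110, 2]; [2, 6]] and AᵀP = [-54, 17]ᵀ.
Eliminating c: 6·(row 1) − 2·(row 2) gives 656·m = 6·(-54) − 2·17 = -358, so m = -179/328.
Then c = (17 − 2·(-179/328))/6 = 989/328.

m = -0.5457, c = 3.0152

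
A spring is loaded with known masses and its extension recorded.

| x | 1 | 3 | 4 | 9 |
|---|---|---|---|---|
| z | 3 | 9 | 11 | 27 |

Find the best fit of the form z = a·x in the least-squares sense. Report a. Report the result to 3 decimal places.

a = 2.963

With design matrix M, MᵀM = [[107]] and Mᵀz = [317]ᵀ.
a = 317/107 = 2.96262.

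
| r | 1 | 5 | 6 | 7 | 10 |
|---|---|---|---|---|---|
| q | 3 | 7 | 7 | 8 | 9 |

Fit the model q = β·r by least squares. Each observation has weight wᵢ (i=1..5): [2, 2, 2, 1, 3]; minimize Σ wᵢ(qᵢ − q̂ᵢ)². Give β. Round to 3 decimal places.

β = 1.027

Forming AᵀWA = [[473]] and AᵀWq = [486]ᵀ gives AᵀWA·[β]ᵀ = AᵀWq.
Hence β = 486 / 473 ≈ 1.02748.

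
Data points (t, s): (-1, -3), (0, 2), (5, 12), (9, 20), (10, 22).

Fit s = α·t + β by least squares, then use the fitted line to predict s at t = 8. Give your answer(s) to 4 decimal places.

ŝ = 17.9644

XᵀX·[α, β]ᵀ = Xᵀs reads: 207·α + 23·β = 463;  23·α + 5·β = 53.
(Σt·t = 207, Σt = 23, Σ1 = 5, Σt·s = 463, Σs = 53.)
Determinant 207·5 − 23² = 506.
α = (463·5 − 23·53)/506 = 548/253; β = (207·53 − 23·463)/506 = 7/11.
At t = 8: ŝ = (548/253)·(8) + (7/11)·(1) = 4545/253.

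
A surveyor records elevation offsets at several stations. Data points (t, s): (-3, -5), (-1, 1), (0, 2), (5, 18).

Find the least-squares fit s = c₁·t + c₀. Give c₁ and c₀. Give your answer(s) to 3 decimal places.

MᵀM·[c₁, c₀]ᵀ = Mᵀs reads: 35·c₁ + 1·c₀ = 104;  1·c₁ + 4·c₀ = 16.
Eliminating c₀: 4·(row 1) − 1·(row 2) gives 139·c₁ = 4·104 − 1·16 = 400, so c₁ = 400/139.
Then c₀ = (16 − 1·(400/139))/4 = 456/139.

c₁ = 2.878, c₀ = 3.281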